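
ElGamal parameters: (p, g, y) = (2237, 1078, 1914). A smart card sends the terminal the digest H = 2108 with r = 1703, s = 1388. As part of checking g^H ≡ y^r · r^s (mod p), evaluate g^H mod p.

2233

1078^2 = 1162084 ≡ 1081
1078^4 ≡ 1081^2 = 1168561 ≡ 847
1078^8 ≡ 847^2 = 717409 ≡ 1569
1078^16 ≡ 1569^2 = 2461761 ≡ 1061
1078^32 ≡ 1061^2 = 1125721 ≡ 510
1078^64 ≡ 510^2 = 260100 ≡ 608
1078^128 ≡ 608^2 = 369664 ≡ 559
1078^256 ≡ 559^2 = 312481 ≡ 1538
1078^512 ≡ 1538^2 = 2365444 ≡ 935
1078^1024 ≡ 935^2 = 874225 ≡ 1795
1078^2048 ≡ 1795^2 = 3222025 ≡ 745
2108 = 2048 + 32 + 16 + 8 + 4, so 1078^2108 ≡ 745·510·1061·1569·847 ≡ 2233 (mod 2237)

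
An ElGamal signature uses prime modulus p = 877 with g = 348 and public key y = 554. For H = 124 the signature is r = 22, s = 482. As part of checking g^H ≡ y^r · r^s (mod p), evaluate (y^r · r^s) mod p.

554^2 = 306916 ≡ 843
554^4 ≡ 843^2 = 710649 ≡ 279
554^8 ≡ 279^2 = 77841 ≡ 665
554^16 ≡ 665^2 = 442225 ≡ 217
22 = 16 + 4 + 2, so 554^22 ≡ 217·279·843 ≡ 734 (mod 877)
22^2 = 484
22^4 ≡ 484^2 = 234256 ≡ 97
22^8 ≡ 97^2 = 9409 ≡ 639
22^16 ≡ 639^2 = 408321 ≡ 516
22^32 ≡ 516^2 = 266256 ≡ 525
22^64 ≡ 525^2 = 275625 ≡ 247
22^128 ≡ 247^2 = 61009 ≡ 496
22^256 ≡ 496^2 = 246016 ≡ 456
482 = 256 + 128 + 64 + 32 + 2, so 22^482 ≡ 456·496·247·525·484 ≡ 867 (mod 877)
y^r · r^s ≡ 734·867 = 636378 ≡ 553 (mod 877)

553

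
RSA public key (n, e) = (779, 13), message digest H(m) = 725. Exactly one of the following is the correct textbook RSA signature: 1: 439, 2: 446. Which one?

1

Candidate 1: Squares mod 779: 439^1≡439, 439^2≡308, 439^4≡605, 439^8≡674; 13 = 8 + 4 + 1, so 439^13 ≡ 674·605·439 ≡ 725 (mod 779)
  → matches H(m) = 725
Candidate 2: Squares mod 779: 446^1≡446, 446^2≡271, 446^4≡215, 446^8≡264; 13 = 8 + 4 + 1, so 446^13 ≡ 264·215·446 ≡ 576 (mod 779)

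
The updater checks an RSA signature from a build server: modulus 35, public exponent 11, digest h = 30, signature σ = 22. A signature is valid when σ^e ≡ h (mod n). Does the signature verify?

does not verify

Squares mod 35: σ^1≡22, σ^2≡29, σ^4≡1, σ^8≡1
11 = 8 + 2 + 1, so σ^11 ≡ 1·29·22 ≡ 8 (mod 35)
8 ≠ 30, so verification fails.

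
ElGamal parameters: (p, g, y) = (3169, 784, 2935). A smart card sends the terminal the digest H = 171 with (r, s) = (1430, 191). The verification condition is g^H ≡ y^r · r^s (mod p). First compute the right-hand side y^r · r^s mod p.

2881

2935^1430 mod 3169 = 3036
1430^191 mod 3169 = 1265
y^r · r^s ≡ 3036·1265 = 3840540 ≡ 2881 (mod 3169)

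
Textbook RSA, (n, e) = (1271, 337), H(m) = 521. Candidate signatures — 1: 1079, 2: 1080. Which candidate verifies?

Candidate 1: 1079^2 = 1164241 ≡ 5; 1079^4 ≡ 5^2 = 25; 1079^8 ≡ 25^2 = 625; 1079^16 ≡ 625^2 = 390625 ≡ 428; 1079^32 ≡ 428^2 = 183184 ≡ 160; 1079^64 ≡ 160^2 = 25600 ≡ 180; 1079^128 ≡ 180^2 = 32400 ≡ 625; 1079^256 ≡ 625^2 = 390625 ≡ 428; 337 = 256 + 64 + 16 + 1, so 1079^337 ≡ 428·180·428·1079 ≡ 521 (mod 1271)
  → matches H(m) = 521
Candidate 2: 1080^2 = 1166400 ≡ 893; 1080^4 ≡ 893^2 = 797449 ≡ 532; 1080^8 ≡ 532^2 = 283024 ≡ 862; 1080^16 ≡ 862^2 = 743044 ≡ 780; 1080^32 ≡ 780^2 = 608400 ≡ 862; 1080^64 ≡ 862^2 = 743044 ≡ 780; 1080^128 ≡ 780^2 = 608400 ≡ 862; 1080^256 ≡ 862^2 = 743044 ≡ 780; 337 = 256 + 64 + 16 + 1, so 1080^337 ≡ 780·780·780·1080 ≡ 1080 (mod 1271)

1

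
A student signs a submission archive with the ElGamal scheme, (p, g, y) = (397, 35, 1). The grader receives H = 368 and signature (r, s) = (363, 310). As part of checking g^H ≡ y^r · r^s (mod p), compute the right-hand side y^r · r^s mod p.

34

1^2 = 1
1^4 ≡ 1^2 = 1
1^8 ≡ 1^2 = 1
1^16 ≡ 1^2 = 1
1^32 ≡ 1^2 = 1
1^64 ≡ 1^2 = 1
1^128 ≡ 1^2 = 1
1^256 ≡ 1^2 = 1
363 = 256 + 64 + 32 + 8 + 2 + 1, so 1^363 ≡ 1·1·1·1·1·1 ≡ 1 (mod 397)
363^2 = 131769 ≡ 362
363^4 ≡ 362^2 = 131044 ≡ 34
363^8 ≡ 34^2 = 1156 ≡ 362
363^16 ≡ 362^2 = 131044 ≡ 34
363^32 ≡ 34^2 = 1156 ≡ 362
363^64 ≡ 362^2 = 131044 ≡ 34
363^128 ≡ 34^2 = 1156 ≡ 362
363^256 ≡ 362^2 = 131044 ≡ 34
310 = 256 + 32 + 16 + 4 + 2, so 363^310 ≡ 34·362·34·34·362 ≡ 34 (mod 397)
y^r · r^s ≡ 1·34 = 34 ≡ 34 (mod 397)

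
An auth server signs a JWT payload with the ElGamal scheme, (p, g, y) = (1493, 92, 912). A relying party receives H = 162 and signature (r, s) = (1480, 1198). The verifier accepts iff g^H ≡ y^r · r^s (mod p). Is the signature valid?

Left side g^H mod p:
92^2 = 8464 ≡ 999
92^4 ≡ 999^2 = 998001 ≡ 677
92^8 ≡ 677^2 = 458329 ≡ 1471
92^16 ≡ 1471^2 = 2163841 ≡ 484
92^32 ≡ 484^2 = 234256 ≡ 1348
92^64 ≡ 1348^2 = 1817104 ≡ 123
92^128 ≡ 123^2 = 15129 ≡ 199
162 = 128 + 32 + 2, so 92^162 ≡ 199·1348·999 ≡ 699 (mod 1493)
Right side y^r · r^s mod p:
912^2 = 831744 ≡ 143
912^4 ≡ 143^2 = 20449 ≡ 1040
912^8 ≡ 1040^2 = 1081600 ≡ 668
912^16 ≡ 668^2 = 446224 ≡ 1310
912^32 ≡ 1310^2 = 1716100 ≡ 643
912^64 ≡ 643^2 = 413449 ≡ 1381
912^128 ≡ 1381^2 = 1907161 ≡ 600
912^256 ≡ 600^2 = 360000 ≡ 187
912^512 ≡ 187^2 = 34969 ≡ 630
912^1024 ≡ 630^2 = 396900 ≡ 1255
1480 = 1024 + 256 + 128 + 64 + 8, so 912^1480 ≡ 1255·187·600·1381·668 ≡ 1471 (mod 1493)
1480^2 = 2190400 ≡ 169
1480^4 ≡ 169^2 = 28561 ≡ 194
1480^8 ≡ 194^2 = 37636 ≡ 311
1480^16 ≡ 311^2 = 96721 ≡ 1169
1480^32 ≡ 1169^2 = 1366561 ≡ 466
1480^64 ≡ 466^2 = 217156 ≡ 671
1480^128 ≡ 671^2 = 450241 ≡ 848
1480^256 ≡ 848^2 = 719104 ≡ 971
1480^512 ≡ 971^2 = 942841 ≡ 758
1480^1024 ≡ 758^2 = 574564 ≡ 1252
1198 = 1024 + 128 + 32 + 8 + 4 + 2, so 1480^1198 ≡ 1252·848·466·311·194·169 ≡ 1483 (mod 1493)
1471·1483 = 2181493 ≡ 220 (mod 1493)
699 ≠ 220, so verification fails.

invalid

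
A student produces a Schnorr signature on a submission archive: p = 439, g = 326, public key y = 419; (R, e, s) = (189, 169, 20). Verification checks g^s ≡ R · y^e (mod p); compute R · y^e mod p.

419^2 = 175561 ≡ 400
419^4 ≡ 400^2 = 160000 ≡ 204
419^8 ≡ 204^2 = 41616 ≡ 350
419^16 ≡ 350^2 = 122500 ≡ 19
419^32 ≡ 19^2 = 361
419^64 ≡ 361^2 = 130321 ≡ 377
419^128 ≡ 377^2 = 142129 ≡ 332
169 = 128 + 32 + 8 + 1, so 419^169 ≡ 332·361·350·419 ≡ 120 (mod 439)
R · y^e ≡ 189·120 = 22680 ≡ 291 (mod 439)

291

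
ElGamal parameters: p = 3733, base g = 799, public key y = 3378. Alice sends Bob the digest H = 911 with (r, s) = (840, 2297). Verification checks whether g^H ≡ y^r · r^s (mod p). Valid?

Left side g^H mod p:
799^2 = 638401 ≡ 58
799^4 ≡ 58^2 = 3364
799^8 ≡ 3364^2 = 11316496 ≡ 1773
799^16 ≡ 1773^2 = 3143529 ≡ 343
799^32 ≡ 343^2 = 117649 ≡ 1926
799^64 ≡ 1926^2 = 3709476 ≡ 2607
799^128 ≡ 2607^2 = 6796449 ≡ 2389
799^256 ≡ 2389^2 = 5707321 ≡ 3297
799^512 ≡ 3297^2 = 10870209 ≡ 3446
911 = 512 + 256 + 128 + 8 + 4 + 2 + 1, so 799^911 ≡ 3446·3297·2389·1773·3364·58·799 ≡ 1691 (mod 3733)
Right side y^r · r^s mod p:
3378^2 = 11410884 ≡ 2836
3378^4 ≡ 2836^2 = 8042896 ≡ 2014
3378^8 ≡ 2014^2 = 4056196 ≡ 2158
3378^16 ≡ 2158^2 = 4656964 ≡ 1913
3378^32 ≡ 1913^2 = 3659569 ≡ 1229
3378^64 ≡ 1229^2 = 1510441 ≡ 2309
3378^128 ≡ 2309^2 = 5331481 ≡ 757
3378^256 ≡ 757^2 = 573049 ≡ 1900
3378^512 ≡ 1900^2 = 3610000 ≡ 189
840 = 512 + 256 + 64 + 8, so 3378^840 ≡ 189·1900·2309·2158 ≡ 996 (mod 3733)
840^2 = 705600 ≡ 63
840^4 ≡ 63^2 = 3969 ≡ 236
840^8 ≡ 236^2 = 55696 ≡ 3434
840^16 ≡ 3434^2 = 11792356 ≡ 3542
840^32 ≡ 3542^2 = 12545764 ≡ 2884
840^64 ≡ 2884^2 = 8317456 ≡ 332
840^128 ≡ 332^2 = 110224 ≡ 1967
840^256 ≡ 1967^2 = 3869089 ≡ 1701
840^512 ≡ 1701^2 = 2893401 ≡ 326
840^1024 ≡ 326^2 = 106276 ≡ 1752
840^2048 ≡ 1752^2 = 3069504 ≡ 978
2297 = 2048 + 128 + 64 + 32 + 16 + 8 + 1, so 840^2297 ≡ 978·1967·332·2884·3542·3434·840 ≡ 3390 (mod 3733)
996·3390 = 3376440 ≡ 1808 (mod 3733)
1691 ≠ 1808, so verification fails.

no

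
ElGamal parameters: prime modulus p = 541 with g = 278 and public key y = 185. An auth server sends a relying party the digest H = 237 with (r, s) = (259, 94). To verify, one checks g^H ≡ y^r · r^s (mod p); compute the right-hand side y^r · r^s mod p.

253

185^2 = 34225 ≡ 142
185^4 ≡ 142^2 = 20164 ≡ 147
185^8 ≡ 147^2 = 21609 ≡ 510
185^16 ≡ 510^2 = 260100 ≡ 420
185^32 ≡ 420^2 = 176400 ≡ 34
185^64 ≡ 34^2 = 1156 ≡ 74
185^128 ≡ 74^2 = 5476 ≡ 66
185^256 ≡ 66^2 = 4356 ≡ 28
259 = 256 + 2 + 1, so 185^259 ≡ 28·142·185 ≡ 341 (mod 541)
259^2 = 67081 ≡ 538
259^4 ≡ 538^2 = 289444 ≡ 9
259^8 ≡ 9^2 = 81
259^16 ≡ 81^2 = 6561 ≡ 69
259^32 ≡ 69^2 = 4761 ≡ 433
259^64 ≡ 433^2 = 187489 ≡ 303
94 = 64 + 16 + 8 + 4 + 2, so 259^94 ≡ 303·69·81·9·538 ≡ 88 (mod 541)
y^r · r^s ≡ 341·88 = 30008 ≡ 253 (mod 541)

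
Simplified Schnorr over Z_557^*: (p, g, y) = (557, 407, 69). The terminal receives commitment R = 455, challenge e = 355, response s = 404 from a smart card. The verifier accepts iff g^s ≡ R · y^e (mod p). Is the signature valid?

invalid

g^s mod p:
Squares mod 557: 407^1≡407, 407^2≡220, 407^4≡498, 407^8≡139, 407^16≡383, 407^32≡198, 407^64≡214, 407^128≡122, 407^256≡402
404 = 256 + 128 + 16 + 4, so 407^404 ≡ 402·122·383·498 ≡ 36 (mod 557)
R · y^e mod p:
Squares mod 557: 69^1≡69, 69^2≡305, 69^4≡6, 69^8≡36, 69^16≡182, 69^32≡261, 69^64≡167, 69^128≡39, 69^256≡407
355 = 256 + 64 + 32 + 2 + 1, so 69^355 ≡ 407·167·261·305·69 ≡ 292 (mod 557)
455·292 = 132860 ≡ 294 (mod 557)
36 ≠ 294; the check fails.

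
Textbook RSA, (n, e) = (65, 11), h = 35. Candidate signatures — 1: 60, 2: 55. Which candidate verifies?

2

Candidate 1: Squares mod 65: 60^1≡60, 60^2≡25, 60^4≡40, 60^8≡40; 11 = 8 + 2 + 1, so 60^11 ≡ 40·25·60 ≡ 5 (mod 65)
Candidate 2: Squares mod 65: 55^1≡55, 55^2≡35, 55^4≡55, 55^8≡35; 11 = 8 + 2 + 1, so 55^11 ≡ 35·35·55 ≡ 35 (mod 65)
  → matches h = 35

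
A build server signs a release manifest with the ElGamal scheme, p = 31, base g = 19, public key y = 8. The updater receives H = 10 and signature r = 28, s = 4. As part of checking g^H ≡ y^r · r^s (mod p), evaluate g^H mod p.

25

19^2 = 361 ≡ 20
19^4 ≡ 20^2 = 400 ≡ 28
19^8 ≡ 28^2 = 784 ≡ 9
10 = 8 + 2, so 19^10 ≡ 9·20 ≡ 25 (mod 31)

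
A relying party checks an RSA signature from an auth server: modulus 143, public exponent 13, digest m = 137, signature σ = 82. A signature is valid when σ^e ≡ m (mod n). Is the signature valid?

invalid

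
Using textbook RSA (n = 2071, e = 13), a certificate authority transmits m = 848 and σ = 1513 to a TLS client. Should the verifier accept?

Squares mod 2071: σ^1≡1513, σ^2≡714, σ^4≡330, σ^8≡1208
13 = 8 + 4 + 1, so σ^13 ≡ 1208·330·1513 ≡ 848 (mod 2071)
Since 848 equals the digest 848, verification succeeds.

accept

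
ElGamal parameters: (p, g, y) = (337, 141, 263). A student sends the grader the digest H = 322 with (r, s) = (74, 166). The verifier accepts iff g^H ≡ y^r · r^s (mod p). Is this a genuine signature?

Left side g^H mod p:
Squares mod 337: 141^1≡141, 141^2≡335, 141^4≡4, 141^8≡16, 141^16≡256, 141^32≡158, 141^64≡26, 141^128≡2, 141^256≡4
322 = 256 + 64 + 2, so 141^322 ≡ 4·26·335 ≡ 129 (mod 337)
Right side y^r · r^s mod p:
Squares mod 337: 263^1≡263, 263^2≡84, 263^4≡316, 263^8≡104, 263^16≡32, 263^32≡13, 263^64≡169
74 = 64 + 8 + 2, so 263^74 ≡ 169·104·84 ≡ 324 (mod 337)
Squares mod 337: 74^1≡74, 74^2≡84, 74^4≡316, 74^8≡104, 74^16≡32, 74^32≡13, 74^64≡169, 74^128≡253
166 = 128 + 32 + 4 + 2, so 74^166 ≡ 253·13·316·84 ≡ 333 (mod 337)
324·333 = 107892 ≡ 52 (mod 337)
129 ≠ 52, so verification fails.

forged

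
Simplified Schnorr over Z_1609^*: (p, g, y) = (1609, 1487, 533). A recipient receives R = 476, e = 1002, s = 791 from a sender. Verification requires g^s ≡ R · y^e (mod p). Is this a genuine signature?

g^s mod p:
1487^2 = 2211169 ≡ 403
1487^4 ≡ 403^2 = 162409 ≡ 1509
1487^8 ≡ 1509^2 = 2277081 ≡ 346
1487^16 ≡ 346^2 = 119716 ≡ 650
1487^32 ≡ 650^2 = 422500 ≡ 942
1487^64 ≡ 942^2 = 887364 ≡ 805
1487^128 ≡ 805^2 = 648025 ≡ 1207
1487^256 ≡ 1207^2 = 1456849 ≡ 704
1487^512 ≡ 704^2 = 495616 ≡ 44
791 = 512 + 256 + 16 + 4 + 2 + 1, so 1487^791 ≡ 44·704·650·1509·403·1487 ≡ 140 (mod 1609)
R · y^e mod p:
533^2 = 284089 ≡ 905
533^4 ≡ 905^2 = 819025 ≡ 44
533^8 ≡ 44^2 = 1936 ≡ 327
533^16 ≡ 327^2 = 106929 ≡ 735
533^32 ≡ 735^2 = 540225 ≡ 1210
533^64 ≡ 1210^2 = 1464100 ≡ 1519
533^128 ≡ 1519^2 = 2307361 ≡ 55
533^256 ≡ 55^2 = 3025 ≡ 1416
533^512 ≡ 1416^2 = 2005056 ≡ 242
1002 = 512 + 256 + 128 + 64 + 32 + 8 + 2, so 533^1002 ≡ 242·1416·55·1519·1210·327·905 ≡ 1545 (mod 1609)
476·1545 = 735420 ≡ 107 (mod 1609)
140 ≠ 107; the check fails.

forged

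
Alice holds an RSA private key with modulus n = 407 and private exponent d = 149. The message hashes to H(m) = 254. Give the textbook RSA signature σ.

(H(m))^2 ≡ 254^2 = 64516 ≡ 210
(H(m))^4 ≡ 210^2 = 44100 ≡ 144
(H(m))^8 ≡ 144^2 = 20736 ≡ 386
(H(m))^16 ≡ 386^2 = 148996 ≡ 34
(H(m))^32 ≡ 34^2 = 1156 ≡ 342
(H(m))^64 ≡ 342^2 = 116964 ≡ 155
(H(m))^128 ≡ 155^2 = 24025 ≡ 12
149 = 128 + 16 + 4 + 1, so (H(m))^149 ≡ 12·34·144·254 ≡ 353 (mod 407)

353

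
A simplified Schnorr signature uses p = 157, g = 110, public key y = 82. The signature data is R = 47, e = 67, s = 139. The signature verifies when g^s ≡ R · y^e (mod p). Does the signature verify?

g^s mod p:
Squares mod 157: 110^1≡110, 110^2≡11, 110^4≡121, 110^8≡40, 110^16≡30, 110^32≡115, 110^64≡37, 110^128≡113
139 = 128 + 8 + 2 + 1, so 110^139 ≡ 113·40·11·110 ≡ 105 (mod 157)
R · y^e mod p:
Squares mod 157: 82^1≡82, 82^2≡130, 82^4≡101, 82^8≡153, 82^16≡16, 82^32≡99, 82^64≡67
67 = 64 + 2 + 1, so 82^67 ≡ 67·130·82 ≡ 27 (mod 157)
47·27 = 1269 ≡ 13 (mod 157)
105 ≠ 13; the check fails.

does not verify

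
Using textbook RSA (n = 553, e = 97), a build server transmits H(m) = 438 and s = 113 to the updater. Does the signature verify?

does not verify

s^2 ≡ 113^2 = 12769 ≡ 50
s^4 ≡ 50^2 = 2500 ≡ 288
s^8 ≡ 288^2 = 82944 ≡ 547
s^16 ≡ 547^2 = 299209 ≡ 36
s^32 ≡ 36^2 = 1296 ≡ 190
s^64 ≡ 190^2 = 36100 ≡ 155
97 = 64 + 32 + 1, so s^97 ≡ 155·190·113 ≡ 449 (mod 553)
s^97 mod 553 = 449, but H(m) = 438.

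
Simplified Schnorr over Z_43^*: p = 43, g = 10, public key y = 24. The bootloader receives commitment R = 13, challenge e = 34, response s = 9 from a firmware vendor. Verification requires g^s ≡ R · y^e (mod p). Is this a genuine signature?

g^s mod p:
10^2 = 100 ≡ 14
10^4 ≡ 14^2 = 196 ≡ 24
10^8 ≡ 24^2 = 576 ≡ 17
9 = 8 + 1, so 10^9 ≡ 17·10 ≡ 41 (mod 43)
R · y^e mod p:
24^2 = 576 ≡ 17
24^4 ≡ 17^2 = 289 ≡ 31
24^8 ≡ 31^2 = 961 ≡ 15
24^16 ≡ 15^2 = 225 ≡ 10
24^32 ≡ 10^2 = 100 ≡ 14
34 = 32 + 2, so 24^34 ≡ 14·17 ≡ 23 (mod 43)
13·23 = 299 ≡ 41 (mod 43)
41 ≡ 41 (mod 43); signature holds.

genuine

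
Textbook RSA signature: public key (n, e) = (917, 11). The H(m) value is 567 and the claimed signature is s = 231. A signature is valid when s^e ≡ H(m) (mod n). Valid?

yes

s^11 mod 917 = 567
Since 567 equals the digest 567, verification succeeds.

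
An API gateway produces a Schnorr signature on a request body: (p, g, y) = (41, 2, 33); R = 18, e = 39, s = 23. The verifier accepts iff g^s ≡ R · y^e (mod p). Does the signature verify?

verifies

g^s mod p:
Squares mod 41: 2^1≡2, 2^2≡4, 2^4≡16, 2^8≡10, 2^16≡18
23 = 16 + 4 + 2 + 1, so 2^23 ≡ 18·16·4·2 ≡ 8 (mod 41)
R · y^e mod p:
Squares mod 41: 33^1≡33, 33^2≡23, 33^4≡37, 33^8≡16, 33^16≡10, 33^32≡18
39 = 32 + 4 + 2 + 1, so 33^39 ≡ 18·37·23·33 ≡ 5 (mod 41)
18·5 = 90 ≡ 8 (mod 41)
8 ≡ 8 (mod 41); signature holds.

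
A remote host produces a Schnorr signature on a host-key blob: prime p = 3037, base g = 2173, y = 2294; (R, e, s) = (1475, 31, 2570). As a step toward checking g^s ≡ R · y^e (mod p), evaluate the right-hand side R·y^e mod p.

Squares mod 3037: 2294^1≡2294, 2294^2≡2352, 2294^4≡1527, 2294^8≡2350, 2294^16≡1234
31 = 16 + 8 + 4 + 2 + 1, so 2294^31 ≡ 1234·2350·1527·2352·2294 ≡ 2271 (mod 3037)
R · y^e ≡ 1475·2271 = 3349725 ≡ 2951 (mod 3037)

2951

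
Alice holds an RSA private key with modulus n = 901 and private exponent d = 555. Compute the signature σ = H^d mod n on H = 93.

274

Squares mod 901: H^1≡93, H^2≡540, H^4≡577, H^8≡460, H^16≡766, H^32≡205, H^64≡579, H^128≡69, H^256≡256, H^512≡664
555 = 512 + 32 + 8 + 2 + 1, so H^555 ≡ 664·205·460·540·93 ≡ 274 (mod 901)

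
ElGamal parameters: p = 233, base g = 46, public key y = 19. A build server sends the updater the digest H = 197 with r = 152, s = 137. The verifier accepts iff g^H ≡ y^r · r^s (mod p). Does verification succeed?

fails

Left side g^H mod p:
46^2 = 2116 ≡ 19
46^4 ≡ 19^2 = 361 ≡ 128
46^8 ≡ 128^2 = 16384 ≡ 74
46^16 ≡ 74^2 = 5476 ≡ 117
46^32 ≡ 117^2 = 13689 ≡ 175
46^64 ≡ 175^2 = 30625 ≡ 102
46^128 ≡ 102^2 = 10404 ≡ 152
197 = 128 + 64 + 4 + 1, so 46^197 ≡ 152·102·128·46 ≡ 16 (mod 233)
Right side y^r · r^s mod p:
19^2 = 361 ≡ 128
19^4 ≡ 128^2 = 16384 ≡ 74
19^8 ≡ 74^2 = 5476 ≡ 117
19^16 ≡ 117^2 = 13689 ≡ 175
19^32 ≡ 175^2 = 30625 ≡ 102
19^64 ≡ 102^2 = 10404 ≡ 152
19^128 ≡ 152^2 = 23104 ≡ 37
152 = 128 + 16 + 8, so 19^152 ≡ 37·175·117 ≡ 92 (mod 233)
152^2 = 23104 ≡ 37
152^4 ≡ 37^2 = 1369 ≡ 204
152^8 ≡ 204^2 = 41616 ≡ 142
152^16 ≡ 142^2 = 20164 ≡ 126
152^32 ≡ 126^2 = 15876 ≡ 32
152^64 ≡ 32^2 = 1024 ≡ 92
152^128 ≡ 92^2 = 8464 ≡ 76
137 = 128 + 8 + 1, so 152^137 ≡ 76·142·152 ≡ 64 (mod 233)
92·64 = 5888 ≡ 63 (mod 233)
16 ≠ 63, so verification fails.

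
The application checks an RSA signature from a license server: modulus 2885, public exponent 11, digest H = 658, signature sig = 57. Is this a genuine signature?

sig^11 mod 2885 = 658
sig^11 mod 2885 = 658 matches H.

genuine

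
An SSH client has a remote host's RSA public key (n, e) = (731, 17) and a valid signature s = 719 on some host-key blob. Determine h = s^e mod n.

56

Squares mod 731: s^1≡719, s^2≡144, s^4≡268, s^8≡186, s^16≡239
17 = 16 + 1, so s^17 ≡ 239·719 ≡ 56 (mod 731)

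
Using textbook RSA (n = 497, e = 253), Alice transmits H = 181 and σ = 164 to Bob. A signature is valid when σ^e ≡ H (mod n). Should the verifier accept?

σ^2 ≡ 164^2 = 26896 ≡ 58
σ^4 ≡ 58^2 = 3364 ≡ 382
σ^8 ≡ 382^2 = 145924 ≡ 303
σ^16 ≡ 303^2 = 91809 ≡ 361
σ^32 ≡ 361^2 = 130321 ≡ 107
σ^64 ≡ 107^2 = 11449 ≡ 18
σ^128 ≡ 18^2 = 324
253 = 128 + 64 + 32 + 16 + 8 + 4 + 1, so σ^253 ≡ 324·18·107·361·303·382·164 ≡ 52 (mod 497)
The recovered value 52 does not match the digest 181.

reject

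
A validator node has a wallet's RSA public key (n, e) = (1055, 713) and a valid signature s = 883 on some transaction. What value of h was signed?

s^2 ≡ 883^2 = 779689 ≡ 44
s^4 ≡ 44^2 = 1936 ≡ 881
s^8 ≡ 881^2 = 776161 ≡ 736
s^16 ≡ 736^2 = 541696 ≡ 481
s^32 ≡ 481^2 = 231361 ≡ 316
s^64 ≡ 316^2 = 99856 ≡ 686
s^128 ≡ 686^2 = 470596 ≡ 66
s^256 ≡ 66^2 = 4356 ≡ 136
s^512 ≡ 136^2 = 18496 ≡ 561
713 = 512 + 128 + 64 + 8 + 1, so s^713 ≡ 561·66·686·736·883 ≡ 413 (mod 1055)

413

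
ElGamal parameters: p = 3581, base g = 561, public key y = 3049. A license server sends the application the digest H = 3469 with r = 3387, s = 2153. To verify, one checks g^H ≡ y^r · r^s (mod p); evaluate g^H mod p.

Squares mod 3581: 561^1≡561, 561^2≡3174, 561^4≡923, 561^8≡3232, 561^16≡47, 561^32≡2209, 561^64≡2359, 561^128≡7, 561^256≡49, 561^512≡2401, 561^1024≡2972, 561^2048≡2038
3469 = 2048 + 1024 + 256 + 128 + 8 + 4 + 1, so 561^3469 ≡ 2038·2972·49·7·3232·923·561 ≡ 2232 (mod 3581)

2232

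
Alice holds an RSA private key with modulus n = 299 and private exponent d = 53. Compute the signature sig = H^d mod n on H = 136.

132

H^2 ≡ 136^2 = 18496 ≡ 257
H^4 ≡ 257^2 = 66049 ≡ 269
H^8 ≡ 269^2 = 72361 ≡ 3
H^16 ≡ 3^2 = 9
H^32 ≡ 9^2 = 81
53 = 32 + 16 + 4 + 1, so H^53 ≡ 81·9·269·136 ≡ 132 (mod 299)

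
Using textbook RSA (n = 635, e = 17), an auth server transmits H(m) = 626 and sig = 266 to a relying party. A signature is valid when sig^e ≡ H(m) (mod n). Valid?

no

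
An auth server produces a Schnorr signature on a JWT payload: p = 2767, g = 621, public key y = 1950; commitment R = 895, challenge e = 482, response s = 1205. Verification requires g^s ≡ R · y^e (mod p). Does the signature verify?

g^s mod p:
Squares mod 2767: 621^1≡621, 621^2≡1028, 621^4≡2557, 621^8≡2595, 621^16≡1914, 621^32≡2655, 621^64≡1476, 621^128≡947, 621^256≡301, 621^512≡2057, 621^1024≡506
1205 = 1024 + 128 + 32 + 16 + 4 + 1, so 621^1205 ≡ 506·947·2655·1914·2557·621 ≡ 308 (mod 2767)
R · y^e mod p:
Squares mod 2767: 1950^1≡1950, 1950^2≡642, 1950^4≡2648, 1950^8≡326, 1950^16≡1130, 1950^32≡1313, 1950^64≡128, 1950^128≡2549, 1950^256≡485
482 = 256 + 128 + 64 + 32 + 2, so 1950^482 ≡ 485·2549·128·1313·642 ≡ 1022 (mod 2767)
895·1022 = 914690 ≡ 1580 (mod 2767)
308 ≠ 1580; the check fails.

does not verify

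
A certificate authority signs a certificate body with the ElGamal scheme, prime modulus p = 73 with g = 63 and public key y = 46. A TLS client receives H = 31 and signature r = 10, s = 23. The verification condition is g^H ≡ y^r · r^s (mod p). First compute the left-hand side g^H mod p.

Squares mod 73: 63^1≡63, 63^2≡27, 63^4≡72, 63^8≡1, 63^16≡1
31 = 16 + 8 + 4 + 2 + 1, so 63^31 ≡ 1·1·72·27·63 ≡ 51 (mod 73)

51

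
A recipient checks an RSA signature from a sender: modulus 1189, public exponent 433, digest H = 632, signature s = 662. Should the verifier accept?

accept

Squares mod 1189: s^1≡662, s^2≡692, s^4≡886, s^8≡256, s^16≡141, s^32≡857, s^64≡836, s^128≡953, s^256≡1002
433 = 256 + 128 + 32 + 16 + 1, so s^433 ≡ 1002·953·857·141·662 ≡ 632 (mod 1189)
s^433 mod 1189 = 632 matches H.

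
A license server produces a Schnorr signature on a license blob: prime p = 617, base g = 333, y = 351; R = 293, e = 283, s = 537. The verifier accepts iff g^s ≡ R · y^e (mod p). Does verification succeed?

g^s mod p:
Squares mod 617: 333^1≡333, 333^2≡446, 333^4≡242, 333^8≡566, 333^16≡133, 333^32≡413, 333^64≡277, 333^128≡221, 333^256≡98, 333^512≡349
537 = 512 + 16 + 8 + 1, so 333^537 ≡ 349·133·566·333 ≡ 267 (mod 617)
R · y^e mod p:
Squares mod 617: 351^1≡351, 351^2≡418, 351^4≡113, 351^8≡429, 351^16≡175, 351^32≡392, 351^64≡31, 351^128≡344, 351^256≡489
283 = 256 + 16 + 8 + 2 + 1, so 351^283 ≡ 489·175·429·418·351 ≡ 429 (mod 617)
293·429 = 125697 ≡ 446 (mod 617)
267 ≠ 446; the check fails.

fails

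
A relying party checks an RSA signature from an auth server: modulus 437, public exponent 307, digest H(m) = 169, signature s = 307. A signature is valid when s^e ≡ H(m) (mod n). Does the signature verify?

s^2 ≡ 307^2 = 94249 ≡ 294
s^4 ≡ 294^2 = 86436 ≡ 347
s^8 ≡ 347^2 = 120409 ≡ 234
s^16 ≡ 234^2 = 54756 ≡ 131
s^32 ≡ 131^2 = 17161 ≡ 118
s^64 ≡ 118^2 = 13924 ≡ 377
s^128 ≡ 377^2 = 142129 ≡ 104
s^256 ≡ 104^2 = 10816 ≡ 328
307 = 256 + 32 + 16 + 2 + 1, so s^307 ≡ 328·118·131·294·307 ≡ 3 (mod 437)
3 ≠ 169, so verification fails.

does not verify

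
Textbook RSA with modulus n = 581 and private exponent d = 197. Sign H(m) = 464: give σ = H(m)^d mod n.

319

(H(m))^2 ≡ 464^2 = 215296 ≡ 326
(H(m))^4 ≡ 326^2 = 106276 ≡ 534
(H(m))^8 ≡ 534^2 = 285156 ≡ 466
(H(m))^16 ≡ 466^2 = 217156 ≡ 443
(H(m))^32 ≡ 443^2 = 196249 ≡ 452
(H(m))^64 ≡ 452^2 = 204304 ≡ 373
(H(m))^128 ≡ 373^2 = 139129 ≡ 270
197 = 128 + 64 + 4 + 1, so (H(m))^197 ≡ 270·373·534·464 ≡ 319 (mod 581)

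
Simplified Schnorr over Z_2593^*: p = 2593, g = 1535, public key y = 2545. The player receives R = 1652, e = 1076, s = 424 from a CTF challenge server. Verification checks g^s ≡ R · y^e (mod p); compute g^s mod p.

2552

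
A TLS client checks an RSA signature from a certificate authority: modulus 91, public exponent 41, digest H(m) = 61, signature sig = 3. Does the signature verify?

verifies

sig^2 ≡ 3^2 = 9
sig^4 ≡ 9^2 = 81
sig^8 ≡ 81^2 = 6561 ≡ 9
sig^16 ≡ 9^2 = 81
sig^32 ≡ 81^2 = 6561 ≡ 9
41 = 32 + 8 + 1, so sig^41 ≡ 9·9·3 ≡ 61 (mod 91)
Since 61 equals the digest 61, verification succeeds.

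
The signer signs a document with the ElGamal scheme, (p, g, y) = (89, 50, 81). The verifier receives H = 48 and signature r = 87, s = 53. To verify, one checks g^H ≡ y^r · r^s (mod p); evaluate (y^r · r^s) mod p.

64

Squares mod 89: 81^1≡81, 81^2≡64, 81^4≡2, 81^8≡4, 81^16≡16, 81^32≡78, 81^64≡32
87 = 64 + 16 + 4 + 2 + 1, so 81^87 ≡ 32·16·2·64·81 ≡ 11 (mod 89)
Squares mod 89: 87^1≡87, 87^2≡4, 87^4≡16, 87^8≡78, 87^16≡32, 87^32≡45
53 = 32 + 16 + 4 + 1, so 87^53 ≡ 45·32·16·87 ≡ 22 (mod 89)
y^r · r^s ≡ 11·22 = 242 ≡ 64 (mod 89)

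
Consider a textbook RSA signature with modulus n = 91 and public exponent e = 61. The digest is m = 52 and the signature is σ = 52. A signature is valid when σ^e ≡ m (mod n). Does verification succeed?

Squares mod 91: σ^1≡52, σ^2≡65, σ^4≡39, σ^8≡65, σ^16≡39, σ^32≡65
61 = 32 + 16 + 8 + 4 + 1, so σ^61 ≡ 65·39·65·39·52 ≡ 52 (mod 91)
52 = m, so the signature checks out.

passes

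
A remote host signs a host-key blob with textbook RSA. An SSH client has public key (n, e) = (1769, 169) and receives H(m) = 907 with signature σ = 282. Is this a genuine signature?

forged

σ^169 mod 1769 = 862
σ^169 mod 1769 = 862, but H(m) = 907.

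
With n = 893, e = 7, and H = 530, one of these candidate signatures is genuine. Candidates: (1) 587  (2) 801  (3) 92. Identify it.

3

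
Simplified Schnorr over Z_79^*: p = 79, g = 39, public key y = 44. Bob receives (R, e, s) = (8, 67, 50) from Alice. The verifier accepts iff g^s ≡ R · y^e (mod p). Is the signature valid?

valid

g^s mod p:
Squares mod 79: 39^1≡39, 39^2≡20, 39^4≡5, 39^8≡25, 39^16≡72, 39^32≡49
50 = 32 + 16 + 2, so 39^50 ≡ 49·72·20 ≡ 13 (mod 79)
R · y^e mod p:
Squares mod 79: 44^1≡44, 44^2≡40, 44^4≡20, 44^8≡5, 44^16≡25, 44^32≡72, 44^64≡49
67 = 64 + 2 + 1, so 44^67 ≡ 49·40·44 ≡ 51 (mod 79)
8·51 = 408 ≡ 13 (mod 79)
13 ≡ 13 (mod 79); signature holds.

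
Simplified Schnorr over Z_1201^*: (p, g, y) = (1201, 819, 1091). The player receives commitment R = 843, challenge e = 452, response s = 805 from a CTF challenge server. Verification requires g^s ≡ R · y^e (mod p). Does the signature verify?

verifies

g^s mod p:
Squares mod 1201: 819^1≡819, 819^2≡603, 819^4≡907, 819^8≡1165, 819^16≡95, 819^32≡618, 819^64≡6, 819^128≡36, 819^256≡95, 819^512≡618
805 = 512 + 256 + 32 + 4 + 1, so 819^805 ≡ 618·95·618·907·819 ≡ 1059 (mod 1201)
R · y^e mod p:
Squares mod 1201: 1091^1≡1091, 1091^2≡90, 1091^4≡894, 1091^8≡571, 1091^16≡570, 1091^32≡630, 1091^64≡570, 1091^128≡630, 1091^256≡570
452 = 256 + 128 + 64 + 4, so 1091^452 ≡ 570·630·570·894 ≡ 356 (mod 1201)
843·356 = 300108 ≡ 1059 (mod 1201)
1059 ≡ 1059 (mod 1201); signature holds.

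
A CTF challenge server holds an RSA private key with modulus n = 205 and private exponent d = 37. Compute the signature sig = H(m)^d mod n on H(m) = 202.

Squares mod 205: (H(m))^1≡202, (H(m))^2≡9, (H(m))^4≡81, (H(m))^8≡1, (H(m))^16≡1, (H(m))^32≡1
37 = 32 + 4 + 1, so (H(m))^37 ≡ 1·81·202 ≡ 167 (mod 205)

167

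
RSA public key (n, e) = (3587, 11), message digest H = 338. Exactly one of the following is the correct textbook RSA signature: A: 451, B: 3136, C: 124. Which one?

A

Candidate A: Squares mod 3587: 451^1≡451, 451^2≡2529, 451^4≡220, 451^8≡1769; 11 = 8 + 2 + 1, so 451^11 ≡ 1769·2529·451 ≡ 338 (mod 3587)
  → matches H = 338
Candidate B: Squares mod 3587: 3136^1≡3136, 3136^2≡2529, 3136^4≡220, 3136^8≡1769; 11 = 8 + 2 + 1, so 3136^11 ≡ 1769·2529·3136 ≡ 3249 (mod 3587)
Candidate C: Squares mod 3587: 124^1≡124, 124^2≡1028, 124^4≡2206, 124^8≡2464; 11 = 8 + 2 + 1, so 124^11 ≡ 2464·1028·124 ≡ 2527 (mod 3587)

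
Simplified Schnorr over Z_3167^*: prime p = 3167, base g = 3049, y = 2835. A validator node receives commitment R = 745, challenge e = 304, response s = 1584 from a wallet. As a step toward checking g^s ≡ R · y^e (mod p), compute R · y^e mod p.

118

2835^2 = 8037225 ≡ 2546
2835^4 ≡ 2546^2 = 6482116 ≡ 2434
2835^8 ≡ 2434^2 = 5924356 ≡ 2066
2835^16 ≡ 2066^2 = 4268356 ≡ 2407
2835^32 ≡ 2407^2 = 5793649 ≡ 1206
2835^64 ≡ 1206^2 = 1454436 ≡ 783
2835^128 ≡ 783^2 = 613089 ≡ 1858
2835^256 ≡ 1858^2 = 3452164 ≡ 134
304 = 256 + 32 + 16, so 2835^304 ≡ 134·1206·2407 ≡ 387 (mod 3167)
R · y^e ≡ 745·387 = 288315 ≡ 118 (mod 3167)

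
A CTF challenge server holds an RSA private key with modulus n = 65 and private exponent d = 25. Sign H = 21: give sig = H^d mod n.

21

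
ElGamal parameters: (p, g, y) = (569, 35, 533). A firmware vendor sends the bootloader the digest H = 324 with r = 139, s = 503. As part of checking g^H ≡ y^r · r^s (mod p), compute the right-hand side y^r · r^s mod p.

533^2 = 284089 ≡ 158
533^4 ≡ 158^2 = 24964 ≡ 497
533^8 ≡ 497^2 = 247009 ≡ 63
533^16 ≡ 63^2 = 3969 ≡ 555
533^32 ≡ 555^2 = 308025 ≡ 196
533^64 ≡ 196^2 = 38416 ≡ 293
533^128 ≡ 293^2 = 85849 ≡ 499
139 = 128 + 8 + 2 + 1, so 533^139 ≡ 499·63·158·533 ≡ 284 (mod 569)
139^2 = 19321 ≡ 544
139^4 ≡ 544^2 = 295936 ≡ 56
139^8 ≡ 56^2 = 3136 ≡ 291
139^16 ≡ 291^2 = 84681 ≡ 469
139^32 ≡ 469^2 = 219961 ≡ 327
139^64 ≡ 327^2 = 106929 ≡ 526
139^128 ≡ 526^2 = 276676 ≡ 142
139^256 ≡ 142^2 = 20164 ≡ 249
503 = 256 + 128 + 64 + 32 + 16 + 4 + 2 + 1, so 139^503 ≡ 249·142·526·327·469·56·544·139 ≡ 341 (mod 569)
y^r · r^s ≡ 284·341 = 96844 ≡ 114 (mod 569)

114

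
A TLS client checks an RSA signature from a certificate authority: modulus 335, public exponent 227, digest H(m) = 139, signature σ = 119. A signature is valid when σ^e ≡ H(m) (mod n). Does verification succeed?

passes

σ^2 ≡ 119^2 = 14161 ≡ 91
σ^4 ≡ 91^2 = 8281 ≡ 241
σ^8 ≡ 241^2 = 58081 ≡ 126
σ^16 ≡ 126^2 = 15876 ≡ 131
σ^32 ≡ 131^2 = 17161 ≡ 76
σ^64 ≡ 76^2 = 5776 ≡ 81
σ^128 ≡ 81^2 = 6561 ≡ 196
227 = 128 + 64 + 32 + 2 + 1, so σ^227 ≡ 196·81·76·91·119 ≡ 139 (mod 335)
Since 139 equals the digest 139, verification succeeds.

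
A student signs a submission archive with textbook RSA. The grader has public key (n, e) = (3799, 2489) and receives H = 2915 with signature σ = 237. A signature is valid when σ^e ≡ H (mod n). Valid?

no

σ^2 ≡ 237^2 = 56169 ≡ 2983
σ^4 ≡ 2983^2 = 8898289 ≡ 1031
σ^8 ≡ 1031^2 = 1062961 ≡ 3040
σ^16 ≡ 3040^2 = 9241600 ≡ 2432
σ^32 ≡ 2432^2 = 5914624 ≡ 3380
σ^64 ≡ 3380^2 = 11424400 ≡ 807
σ^128 ≡ 807^2 = 651249 ≡ 1620
σ^256 ≡ 1620^2 = 2624400 ≡ 3090
σ^512 ≡ 3090^2 = 9548100 ≡ 1213
σ^1024 ≡ 1213^2 = 1471369 ≡ 1156
σ^2048 ≡ 1156^2 = 1336336 ≡ 2887
2489 = 2048 + 256 + 128 + 32 + 16 + 8 + 1, so σ^2489 ≡ 2887·3090·1620·3380·2432·3040·237 ≡ 3493 (mod 3799)
σ^2489 mod 3799 = 3493, but H = 2915.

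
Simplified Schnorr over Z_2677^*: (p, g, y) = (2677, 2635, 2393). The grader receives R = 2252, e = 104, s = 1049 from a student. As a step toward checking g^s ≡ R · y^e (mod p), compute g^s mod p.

158

2635^2 = 6943225 ≡ 1764
2635^4 ≡ 1764^2 = 3111696 ≡ 1022
2635^8 ≡ 1022^2 = 1044484 ≡ 454
2635^16 ≡ 454^2 = 206116 ≡ 2664
2635^32 ≡ 2664^2 = 7096896 ≡ 169
2635^64 ≡ 169^2 = 28561 ≡ 1791
2635^128 ≡ 1791^2 = 3207681 ≡ 635
2635^256 ≡ 635^2 = 403225 ≡ 1675
2635^512 ≡ 1675^2 = 2805625 ≡ 129
2635^1024 ≡ 129^2 = 16641 ≡ 579
1049 = 1024 + 16 + 8 + 1, so 2635^1049 ≡ 579·2664·454·2635 ≡ 158 (mod 2677)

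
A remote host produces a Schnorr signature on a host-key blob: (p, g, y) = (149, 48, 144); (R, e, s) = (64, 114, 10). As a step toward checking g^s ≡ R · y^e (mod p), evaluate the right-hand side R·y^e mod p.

103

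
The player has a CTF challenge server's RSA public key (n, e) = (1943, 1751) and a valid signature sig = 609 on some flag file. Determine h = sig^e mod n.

sig^2 ≡ 609^2 = 370881 ≡ 1711
sig^4 ≡ 1711^2 = 2927521 ≡ 1363
sig^8 ≡ 1363^2 = 1857769 ≡ 261
sig^16 ≡ 261^2 = 68121 ≡ 116
sig^32 ≡ 116^2 = 13456 ≡ 1798
sig^64 ≡ 1798^2 = 3232804 ≡ 1595
sig^128 ≡ 1595^2 = 2544025 ≡ 638
sig^256 ≡ 638^2 = 407044 ≡ 957
sig^512 ≡ 957^2 = 915849 ≡ 696
sig^1024 ≡ 696^2 = 484416 ≡ 609
1751 = 1024 + 512 + 128 + 64 + 16 + 4 + 2 + 1, so sig^1751 ≡ 609·696·638·1595·116·1363·1711·609 ≡ 1711 (mod 1943)

1711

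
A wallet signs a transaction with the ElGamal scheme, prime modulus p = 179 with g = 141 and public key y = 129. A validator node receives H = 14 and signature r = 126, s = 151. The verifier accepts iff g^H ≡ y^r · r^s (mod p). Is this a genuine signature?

Left side g^H mod p:
141^14 mod 179 = 125
Right side y^r · r^s mod p:
129^126 mod 179 = 95
126^151 mod 179 = 153
95·153 = 14535 ≡ 36 (mod 179)
125 ≠ 36, so verification fails.

forged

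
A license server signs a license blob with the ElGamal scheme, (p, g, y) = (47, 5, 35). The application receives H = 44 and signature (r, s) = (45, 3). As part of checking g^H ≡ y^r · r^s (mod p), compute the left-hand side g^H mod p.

32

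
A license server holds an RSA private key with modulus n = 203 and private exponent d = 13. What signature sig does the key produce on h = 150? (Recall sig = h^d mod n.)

122

Squares mod 203: h^1≡150, h^2≡170, h^4≡74, h^8≡198
13 = 8 + 4 + 1, so h^13 ≡ 198·74·150 ≡ 122 (mod 203)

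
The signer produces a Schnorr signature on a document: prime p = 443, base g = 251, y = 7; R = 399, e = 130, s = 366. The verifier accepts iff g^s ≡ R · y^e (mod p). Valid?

yes

g^s mod p:
251^2 = 63001 ≡ 95
251^4 ≡ 95^2 = 9025 ≡ 165
251^8 ≡ 165^2 = 27225 ≡ 202
251^16 ≡ 202^2 = 40804 ≡ 48
251^32 ≡ 48^2 = 2304 ≡ 89
251^64 ≡ 89^2 = 7921 ≡ 390
251^128 ≡ 390^2 = 152100 ≡ 151
251^256 ≡ 151^2 = 22801 ≡ 208
366 = 256 + 64 + 32 + 8 + 4 + 2, so 251^366 ≡ 208·390·89·202·165·95 ≡ 153 (mod 443)
R · y^e mod p:
7^2 = 49
7^4 ≡ 49^2 = 2401 ≡ 186
7^8 ≡ 186^2 = 34596 ≡ 42
7^16 ≡ 42^2 = 1764 ≡ 435
7^32 ≡ 435^2 = 189225 ≡ 64
7^64 ≡ 64^2 = 4096 ≡ 109
7^128 ≡ 109^2 = 11881 ≡ 363
130 = 128 + 2, so 7^130 ≡ 363·49 ≡ 67 (mod 443)
399·67 = 26733 ≡ 153 (mod 443)
153 ≡ 153 (mod 443); signature holds.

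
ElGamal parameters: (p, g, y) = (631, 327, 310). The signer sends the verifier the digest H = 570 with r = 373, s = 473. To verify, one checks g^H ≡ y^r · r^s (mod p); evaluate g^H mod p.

21

Squares mod 631: 327^1≡327, 327^2≡290, 327^4≡177, 327^8≡410, 327^16≡254, 327^32≡154, 327^64≡369, 327^128≡496, 327^256≡557, 327^512≡428
570 = 512 + 32 + 16 + 8 + 2, so 327^570 ≡ 428·154·254·410·290 ≡ 21 (mod 631)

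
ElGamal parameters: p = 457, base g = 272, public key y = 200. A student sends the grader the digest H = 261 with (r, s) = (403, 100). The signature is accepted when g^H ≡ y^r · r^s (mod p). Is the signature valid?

Left side g^H mod p:
272^261 mod 457 = 257
Right side y^r · r^s mod p:
200^403 mod 457 = 42
403^100 mod 457 = 215
42·215 = 9030 ≡ 347 (mod 457)
257 ≠ 347, so verification fails.

invalid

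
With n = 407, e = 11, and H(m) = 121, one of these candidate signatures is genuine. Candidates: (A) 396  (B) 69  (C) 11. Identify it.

Candidate A: Squares mod 407: 396^1≡396, 396^2≡121, 396^4≡396, 396^8≡121; 11 = 8 + 2 + 1, so 396^11 ≡ 121·121·396 ≡ 121 (mod 407)
  → matches H(m) = 121
Candidate B: Squares mod 407: 69^1≡69, 69^2≡284, 69^4≡70, 69^8≡16; 11 = 8 + 2 + 1, so 69^11 ≡ 16·284·69 ≡ 146 (mod 407)
Candidate C: Squares mod 407: 11^1≡11, 11^2≡121, 11^4≡396, 11^8≡121; 11 = 8 + 2 + 1, so 11^11 ≡ 121·121·11 ≡ 286 (mod 407)

A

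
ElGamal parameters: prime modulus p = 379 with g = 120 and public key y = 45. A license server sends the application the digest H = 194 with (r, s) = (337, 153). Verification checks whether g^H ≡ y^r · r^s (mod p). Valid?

yes

Left side g^H mod p:
120^2 = 14400 ≡ 377
120^4 ≡ 377^2 = 142129 ≡ 4
120^8 ≡ 4^2 = 16
120^16 ≡ 16^2 = 256
120^32 ≡ 256^2 = 65536 ≡ 348
120^64 ≡ 348^2 = 121104 ≡ 203
120^128 ≡ 203^2 = 41209 ≡ 277
194 = 128 + 64 + 2, so 120^194 ≡ 277·203·377 ≡ 101 (mod 379)
Right side y^r · r^s mod p:
45^2 = 2025 ≡ 130
45^4 ≡ 130^2 = 16900 ≡ 224
45^8 ≡ 224^2 = 50176 ≡ 148
45^16 ≡ 148^2 = 21904 ≡ 301
45^32 ≡ 301^2 = 90601 ≡ 20
45^64 ≡ 20^2 = 400 ≡ 21
45^128 ≡ 21^2 = 441 ≡ 62
45^256 ≡ 62^2 = 3844 ≡ 54
337 = 256 + 64 + 16 + 1, so 45^337 ≡ 54·21·301·45 ≡ 297 (mod 379)
337^2 = 113569 ≡ 248
337^4 ≡ 248^2 = 61504 ≡ 106
337^8 ≡ 106^2 = 11236 ≡ 245
337^16 ≡ 245^2 = 60025 ≡ 143
337^32 ≡ 143^2 = 20449 ≡ 362
337^64 ≡ 362^2 = 131044 ≡ 289
337^128 ≡ 289^2 = 83521 ≡ 141
153 = 128 + 16 + 8 + 1, so 337^153 ≡ 141·143·245·337 ≡ 216 (mod 379)
297·216 = 64152 ≡ 101 (mod 379)
101 ≡ 101 (mod 379), so the signature is genuine.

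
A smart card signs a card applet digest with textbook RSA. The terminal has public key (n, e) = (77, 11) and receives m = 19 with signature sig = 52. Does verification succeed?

passes

sig^2 ≡ 52^2 = 2704 ≡ 9
sig^4 ≡ 9^2 = 81 ≡ 4
sig^8 ≡ 4^2 = 16
11 = 8 + 2 + 1, so sig^11 ≡ 16·9·52 ≡ 19 (mod 77)
19 = m, so the signature checks out.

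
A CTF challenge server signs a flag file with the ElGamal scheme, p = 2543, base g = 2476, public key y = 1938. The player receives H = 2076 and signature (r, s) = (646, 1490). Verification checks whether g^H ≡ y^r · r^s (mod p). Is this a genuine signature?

Left side g^H mod p:
2476^2 = 6130576 ≡ 1946
2476^4 ≡ 1946^2 = 3786916 ≡ 389
2476^8 ≡ 389^2 = 151321 ≡ 1284
2476^16 ≡ 1284^2 = 1648656 ≡ 792
2476^32 ≡ 792^2 = 627264 ≡ 1686
2476^64 ≡ 1686^2 = 2842596 ≡ 2065
2476^128 ≡ 2065^2 = 4264225 ≡ 2157
2476^256 ≡ 2157^2 = 4652649 ≡ 1502
2476^512 ≡ 1502^2 = 2256004 ≡ 363
2476^1024 ≡ 363^2 = 131769 ≡ 2076
2476^2048 ≡ 2076^2 = 4309776 ≡ 1934
2076 = 2048 + 16 + 8 + 4, so 2476^2076 ≡ 1934·792·1284·389 ≡ 2538 (mod 2543)
Right side y^r · r^s mod p:
1938^2 = 3755844 ≡ 2376
1938^4 ≡ 2376^2 = 5645376 ≡ 2459
1938^8 ≡ 2459^2 = 6046681 ≡ 1970
1938^16 ≡ 1970^2 = 3880900 ≡ 282
1938^32 ≡ 282^2 = 79524 ≡ 691
1938^64 ≡ 691^2 = 477481 ≡ 1940
1938^128 ≡ 1940^2 = 3763600 ≡ 2503
1938^256 ≡ 2503^2 = 6265009 ≡ 1600
1938^512 ≡ 1600^2 = 2560000 ≡ 1742
646 = 512 + 128 + 4 + 2, so 1938^646 ≡ 1742·2503·2459·2376 ≡ 2214 (mod 2543)
646^2 = 417316 ≡ 264
646^4 ≡ 264^2 = 69696 ≡ 1035
646^8 ≡ 1035^2 = 1071225 ≡ 622
646^16 ≡ 622^2 = 386884 ≡ 348
646^32 ≡ 348^2 = 121104 ≡ 1583
646^64 ≡ 1583^2 = 2505889 ≡ 1034
646^128 ≡ 1034^2 = 1069156 ≡ 1096
646^256 ≡ 1096^2 = 1201216 ≡ 920
646^512 ≡ 920^2 = 846400 ≡ 2124
646^1024 ≡ 2124^2 = 4511376 ≡ 94
1490 = 1024 + 256 + 128 + 64 + 16 + 2, so 646^1490 ≡ 94·920·1096·1034·348·264 ≡ 2223 (mod 2543)
2214·2223 = 4921722 ≡ 1017 (mod 2543)
2538 ≠ 1017, so verification fails.

forged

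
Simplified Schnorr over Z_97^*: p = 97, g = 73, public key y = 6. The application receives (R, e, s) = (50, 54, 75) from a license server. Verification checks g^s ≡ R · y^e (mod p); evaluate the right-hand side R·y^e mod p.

47

6^2 = 36
6^4 ≡ 36^2 = 1296 ≡ 35
6^8 ≡ 35^2 = 1225 ≡ 61
6^16 ≡ 61^2 = 3721 ≡ 35
6^32 ≡ 35^2 = 1225 ≡ 61
54 = 32 + 16 + 4 + 2, so 6^54 ≡ 61·35·35·36 ≡ 96 (mod 97)
R · y^e ≡ 50·96 = 4800 ≡ 47 (mod 97)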